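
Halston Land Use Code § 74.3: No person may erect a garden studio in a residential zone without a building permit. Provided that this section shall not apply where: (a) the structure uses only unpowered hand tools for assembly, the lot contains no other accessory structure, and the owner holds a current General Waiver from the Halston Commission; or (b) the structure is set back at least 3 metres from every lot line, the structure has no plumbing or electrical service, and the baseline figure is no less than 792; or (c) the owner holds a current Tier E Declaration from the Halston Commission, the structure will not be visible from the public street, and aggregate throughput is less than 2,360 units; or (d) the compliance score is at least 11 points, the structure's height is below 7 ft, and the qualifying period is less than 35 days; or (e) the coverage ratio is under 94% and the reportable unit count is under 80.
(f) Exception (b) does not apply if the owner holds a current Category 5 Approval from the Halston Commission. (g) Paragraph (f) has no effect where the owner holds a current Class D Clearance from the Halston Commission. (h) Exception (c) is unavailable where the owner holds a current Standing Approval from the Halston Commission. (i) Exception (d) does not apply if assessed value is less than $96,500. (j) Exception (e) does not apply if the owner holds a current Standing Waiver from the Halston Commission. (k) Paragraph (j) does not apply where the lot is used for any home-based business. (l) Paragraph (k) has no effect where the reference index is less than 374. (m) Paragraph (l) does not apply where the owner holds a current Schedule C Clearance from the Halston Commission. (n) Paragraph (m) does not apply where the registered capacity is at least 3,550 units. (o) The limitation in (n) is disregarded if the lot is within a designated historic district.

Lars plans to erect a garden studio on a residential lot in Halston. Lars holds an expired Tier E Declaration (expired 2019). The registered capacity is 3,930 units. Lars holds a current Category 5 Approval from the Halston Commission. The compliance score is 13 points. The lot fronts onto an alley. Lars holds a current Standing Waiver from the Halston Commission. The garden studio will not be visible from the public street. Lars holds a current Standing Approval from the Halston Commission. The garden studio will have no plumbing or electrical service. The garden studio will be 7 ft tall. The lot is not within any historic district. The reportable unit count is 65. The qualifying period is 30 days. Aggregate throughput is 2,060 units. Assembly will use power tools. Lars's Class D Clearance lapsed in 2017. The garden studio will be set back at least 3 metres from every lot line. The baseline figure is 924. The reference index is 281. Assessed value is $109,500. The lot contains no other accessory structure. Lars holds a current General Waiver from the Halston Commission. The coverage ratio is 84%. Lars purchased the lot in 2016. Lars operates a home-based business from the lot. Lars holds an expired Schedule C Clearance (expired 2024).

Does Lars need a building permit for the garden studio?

Exception (a) fails — assembly uses power tools.
Exception (b): the setback is at least 3 m on every side; there is no plumbing or electrical service; the baseline figure is 924, meeting the 792 threshold — every condition holds. But: (f) is engaged — a current Category 5 Approval is held. (g), which would lift (f), is inapplicable — there is no Class D Clearance in force. So (b) is unavailable.
Exception (c) fails — there is no Tier E Declaration in force.
Exception (d) fails — the structure's height is 7 ft, not below 7 ft.
Exception (e) is satisfied on its face — the coverage ratio is 84%, under the 94% limit; the reportable unit count is 65, under the 80 limit. Turning to paragraphs (j)–(o): (j) operates — a current Standing Waiver is held. (k) would limit (j) — a home-based business operates on the lot — but (l) sets (k) aside: (l) operates against (k): the reference index is 281, less than the 374 limit. (m) is not triggered (no current Schedule C Clearance is held), so (l) stands. So (e) is unavailable.
Every exception is unavailable, so the rule governs.

Yes — Lars must obtain a building permit.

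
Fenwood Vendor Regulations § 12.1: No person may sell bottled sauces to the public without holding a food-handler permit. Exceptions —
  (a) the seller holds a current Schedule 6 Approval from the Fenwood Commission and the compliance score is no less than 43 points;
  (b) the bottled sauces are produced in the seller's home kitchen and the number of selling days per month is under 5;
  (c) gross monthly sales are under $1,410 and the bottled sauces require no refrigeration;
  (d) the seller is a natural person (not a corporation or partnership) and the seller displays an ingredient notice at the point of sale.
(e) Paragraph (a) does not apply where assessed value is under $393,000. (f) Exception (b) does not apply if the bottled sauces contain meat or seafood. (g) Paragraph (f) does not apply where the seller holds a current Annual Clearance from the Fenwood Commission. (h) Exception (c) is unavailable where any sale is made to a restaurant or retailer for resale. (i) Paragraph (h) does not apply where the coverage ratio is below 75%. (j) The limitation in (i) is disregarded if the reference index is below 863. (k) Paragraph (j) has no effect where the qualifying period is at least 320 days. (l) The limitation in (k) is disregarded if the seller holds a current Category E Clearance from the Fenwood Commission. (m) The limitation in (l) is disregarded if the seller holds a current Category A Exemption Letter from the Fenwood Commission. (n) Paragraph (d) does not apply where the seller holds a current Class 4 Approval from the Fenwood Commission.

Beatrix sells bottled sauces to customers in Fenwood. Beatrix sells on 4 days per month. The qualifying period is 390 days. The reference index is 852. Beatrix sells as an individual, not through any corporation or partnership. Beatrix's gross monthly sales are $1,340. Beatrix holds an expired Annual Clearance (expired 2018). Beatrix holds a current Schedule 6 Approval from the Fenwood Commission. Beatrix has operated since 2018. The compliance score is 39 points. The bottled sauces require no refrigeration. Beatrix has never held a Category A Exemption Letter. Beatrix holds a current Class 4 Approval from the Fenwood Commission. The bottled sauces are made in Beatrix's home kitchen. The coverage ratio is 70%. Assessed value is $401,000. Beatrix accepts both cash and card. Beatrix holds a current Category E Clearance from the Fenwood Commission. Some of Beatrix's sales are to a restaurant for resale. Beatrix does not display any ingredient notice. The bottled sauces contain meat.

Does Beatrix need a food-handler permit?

Yes — Beatrix must hold a food-handler permit.

Exception (a) requires that the compliance score is no less than 43 points; but the compliance score is 39 points, short of 43 points, so (a) is unavailable.
Exception (b): the bottled sauces are home-kitchen produced; the number of selling days per month is 4, under the 5 limit — every condition holds. However, paragraphs (f)–(g) must be considered: (f) operates against (b): the bottled sauces contain meat. (g) is not engaged (there is no Annual Clearance in force), so (f) stands. (b) is therefore removed.
Exception (c): gross monthly sales are $1,340, under the $1,410 limit; the bottled sauces are shelf-stable — every condition holds. But: (h) applies — some sales are to a restaurant for resale. (i) would limit (h) — the coverage ratio is 70%, below the 75% limit — but (j) sets (i) aside: (j) applies — the reference index is 852, below the 863 limit. (k) is engaged (the qualifying period is 390 days, meeting the 320 days threshold), but yields to (l): (l) operates — a current Category E Clearance is held. (m), which would lift (l), is not triggered — the Category A Exemption Letter is not current. Exception (c) does not apply.
Exception (d) requires that the seller displays an ingredient notice at the point of sale; but no ingredient notice is displayed, so (d) is unavailable.
None of the exceptions is available; § 12.1 applies in full.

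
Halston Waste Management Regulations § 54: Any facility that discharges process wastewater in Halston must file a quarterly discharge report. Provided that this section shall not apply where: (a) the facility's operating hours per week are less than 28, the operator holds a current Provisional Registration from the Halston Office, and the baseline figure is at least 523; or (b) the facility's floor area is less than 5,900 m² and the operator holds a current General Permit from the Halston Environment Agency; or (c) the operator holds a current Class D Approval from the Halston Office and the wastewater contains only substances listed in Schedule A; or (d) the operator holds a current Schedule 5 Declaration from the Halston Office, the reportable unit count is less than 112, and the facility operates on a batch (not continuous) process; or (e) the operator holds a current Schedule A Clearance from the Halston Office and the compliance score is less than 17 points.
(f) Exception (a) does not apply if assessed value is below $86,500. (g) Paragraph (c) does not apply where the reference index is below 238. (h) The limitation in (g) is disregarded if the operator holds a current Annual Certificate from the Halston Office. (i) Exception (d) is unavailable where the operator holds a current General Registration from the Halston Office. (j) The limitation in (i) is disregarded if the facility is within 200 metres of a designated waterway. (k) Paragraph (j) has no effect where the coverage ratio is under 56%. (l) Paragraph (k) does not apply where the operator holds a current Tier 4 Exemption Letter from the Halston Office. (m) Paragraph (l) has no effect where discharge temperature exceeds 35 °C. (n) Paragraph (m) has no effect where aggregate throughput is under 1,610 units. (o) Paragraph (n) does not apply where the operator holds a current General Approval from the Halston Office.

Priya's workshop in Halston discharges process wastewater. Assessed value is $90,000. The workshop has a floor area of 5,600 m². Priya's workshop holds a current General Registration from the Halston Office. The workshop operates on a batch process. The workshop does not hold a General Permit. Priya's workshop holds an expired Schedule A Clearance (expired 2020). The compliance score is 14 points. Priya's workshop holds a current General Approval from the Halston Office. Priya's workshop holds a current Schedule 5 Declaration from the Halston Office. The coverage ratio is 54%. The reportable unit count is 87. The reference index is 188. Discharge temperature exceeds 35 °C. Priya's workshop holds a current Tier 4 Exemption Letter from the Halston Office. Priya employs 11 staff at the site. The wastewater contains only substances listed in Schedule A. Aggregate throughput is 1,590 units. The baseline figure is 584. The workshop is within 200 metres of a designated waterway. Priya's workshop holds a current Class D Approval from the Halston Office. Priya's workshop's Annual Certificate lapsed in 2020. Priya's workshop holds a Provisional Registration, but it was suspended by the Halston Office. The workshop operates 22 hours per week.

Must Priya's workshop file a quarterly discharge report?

Exception (a) fails — the Provisional Registration is not current.
Exception (b) does not apply: no General Permit is held.
Exception (c) is satisfied on its face — a current Class D Approval is held; the wastewater is Schedule-A-only. But applying paragraphs (g)–(h): (g) operates against (c): the reference index is 188, below the 238 limit. (h) is not engaged (no current Annual Certificate is held), so (g) stands. (c) is therefore removed.
Exception (d): a current Schedule 5 Declaration is held; the reportable unit count is 87, less than the 112 limit; the facility operates on a batch process — every condition holds. But applying paragraphs (i)–(o): (i) is triggered — a current General Registration is held. (j) applies (the workshop is within 200 m of a designated waterway), but yields to (k): (k) operates against (j): the coverage ratio is 54%, under the 56% limit. (l) is engaged (a current Tier 4 Exemption Letter is held), but is overridden by (m): (m) is triggered — discharge temperature exceeds 35 °C. (n) would limit (m) — aggregate throughput is 1,590 units, under the 1,610 units limit — but (o) sets (n) aside: (o) is triggered — a current General Approval is held. Exception (d) does not apply.
Exception (e) requires that the operator holds a current Schedule A Clearance from the Halston Office; but there is no Schedule A Clearance in force, so (e) is unavailable.
None of the exceptions is available; § 54 applies in full.

Yes — Priya's workshop must file a quarterly discharge report.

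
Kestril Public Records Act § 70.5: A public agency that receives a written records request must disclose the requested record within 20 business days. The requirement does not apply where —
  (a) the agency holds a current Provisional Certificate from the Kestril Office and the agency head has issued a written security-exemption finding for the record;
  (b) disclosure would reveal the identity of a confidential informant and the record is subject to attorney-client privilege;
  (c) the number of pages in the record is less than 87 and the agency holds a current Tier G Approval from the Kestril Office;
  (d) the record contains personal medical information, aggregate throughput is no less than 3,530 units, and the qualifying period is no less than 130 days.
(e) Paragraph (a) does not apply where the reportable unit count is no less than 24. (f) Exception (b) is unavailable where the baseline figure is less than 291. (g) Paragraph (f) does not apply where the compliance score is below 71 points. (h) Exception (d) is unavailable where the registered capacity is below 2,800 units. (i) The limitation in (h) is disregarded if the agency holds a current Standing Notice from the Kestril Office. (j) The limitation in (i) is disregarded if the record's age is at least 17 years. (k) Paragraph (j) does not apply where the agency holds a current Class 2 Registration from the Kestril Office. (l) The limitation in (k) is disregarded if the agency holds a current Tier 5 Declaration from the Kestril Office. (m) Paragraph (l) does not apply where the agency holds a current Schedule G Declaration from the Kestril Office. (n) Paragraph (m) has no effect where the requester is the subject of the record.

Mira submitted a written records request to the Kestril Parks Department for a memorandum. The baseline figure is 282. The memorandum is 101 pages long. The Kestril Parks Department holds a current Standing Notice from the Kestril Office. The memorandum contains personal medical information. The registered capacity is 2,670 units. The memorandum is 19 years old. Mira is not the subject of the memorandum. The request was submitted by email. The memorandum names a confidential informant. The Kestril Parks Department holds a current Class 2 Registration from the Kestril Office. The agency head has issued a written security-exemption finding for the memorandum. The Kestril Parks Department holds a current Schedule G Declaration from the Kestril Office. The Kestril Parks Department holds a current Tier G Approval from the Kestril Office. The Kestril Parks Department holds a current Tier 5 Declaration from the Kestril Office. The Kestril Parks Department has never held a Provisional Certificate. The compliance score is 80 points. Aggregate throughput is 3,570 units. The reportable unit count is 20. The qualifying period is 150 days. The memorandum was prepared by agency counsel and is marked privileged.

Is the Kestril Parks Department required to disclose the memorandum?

No — exception (d) applies; the Kestril Parks Department is not required to disclose the memorandum.

Exception (a) does not apply: the Provisional Certificate is not current.
Exception (b)'s conditions are all satisfied: the memorandum names a confidential informant; the memorandum is privileged. But applying paragraphs (f)–(g): (f) operates against (b): the baseline figure is 282, less than the 291 limit. (g) does not operate here (the compliance score is 80 points, not below 71 points), so (f) stands. (b) is therefore removed.
Exception (c) fails — the number of pages in the record is 101, not less than 87.
Exception (d)'s conditions are all satisfied: the memorandum contains personal medical information; aggregate throughput is 3,570 units, meeting the 3,530 units threshold; the qualifying period is 150 days, meeting the 130 days threshold. Applying paragraphs (h)–(n): (h) would limit (d) — the registered capacity is 2,670 units, below the 2,800 units limit — but (i) sets (h) aside: (i) operates against (h): a current Standing Notice is held. (j) would limit (i) — the record's age is 19 years, meeting the 17 years threshold — but (k) sets (j) aside: (k) operates against (j): a current Class 2 Registration is held. (l) is triggered (a current Tier 5 Declaration is held), but is set aside by (m): (m) operates against (l): a current Schedule G Declaration is held. (n) is not engaged (Mira is not the subject of the memorandum), so (m) stands. Exception (d) stands.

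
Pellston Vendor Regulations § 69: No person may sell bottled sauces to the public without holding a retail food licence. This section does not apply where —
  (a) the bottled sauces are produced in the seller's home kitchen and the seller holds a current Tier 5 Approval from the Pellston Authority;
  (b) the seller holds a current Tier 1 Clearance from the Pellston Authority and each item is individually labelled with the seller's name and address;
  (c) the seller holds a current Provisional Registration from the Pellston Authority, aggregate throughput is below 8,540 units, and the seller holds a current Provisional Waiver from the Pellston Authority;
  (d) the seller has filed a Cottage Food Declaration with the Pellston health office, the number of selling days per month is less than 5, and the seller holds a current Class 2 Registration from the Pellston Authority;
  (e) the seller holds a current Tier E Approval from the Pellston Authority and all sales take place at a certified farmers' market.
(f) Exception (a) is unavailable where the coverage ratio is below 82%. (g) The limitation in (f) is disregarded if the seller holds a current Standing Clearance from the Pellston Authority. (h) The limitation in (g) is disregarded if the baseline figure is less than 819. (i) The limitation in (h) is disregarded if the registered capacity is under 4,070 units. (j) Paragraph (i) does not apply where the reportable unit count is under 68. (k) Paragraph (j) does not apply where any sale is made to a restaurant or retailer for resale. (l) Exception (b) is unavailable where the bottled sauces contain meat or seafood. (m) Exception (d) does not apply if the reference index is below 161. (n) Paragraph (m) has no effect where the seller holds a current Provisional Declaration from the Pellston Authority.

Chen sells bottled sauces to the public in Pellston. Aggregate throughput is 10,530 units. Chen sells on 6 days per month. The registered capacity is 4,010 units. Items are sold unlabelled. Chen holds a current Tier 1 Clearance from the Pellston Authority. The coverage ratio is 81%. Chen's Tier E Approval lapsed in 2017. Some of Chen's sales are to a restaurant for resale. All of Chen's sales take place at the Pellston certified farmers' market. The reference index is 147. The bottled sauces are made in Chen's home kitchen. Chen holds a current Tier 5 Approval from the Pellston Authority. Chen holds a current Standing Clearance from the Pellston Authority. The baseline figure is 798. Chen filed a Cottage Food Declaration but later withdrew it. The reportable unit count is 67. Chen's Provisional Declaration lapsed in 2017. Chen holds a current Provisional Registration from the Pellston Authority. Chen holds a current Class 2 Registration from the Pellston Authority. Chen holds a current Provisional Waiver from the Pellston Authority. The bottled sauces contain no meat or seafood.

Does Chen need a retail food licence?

No — exception (a) applies; Chen is not required to hold a retail food licence.

Exception (a) is satisfied on its face — the bottled sauces are home-kitchen produced; a current Tier 5 Approval is held. Considering the limiting provisions: (f) would limit (a) — the coverage ratio is 81%, below the 82% limit — but (g) sets (f) aside: (g) operates against (f): a current Standing Clearance is held. (h) is triggered (the baseline figure is 798, less than the 819 limit), but is set aside by (i): (i) is engaged — the registered capacity is 4,010 units, under the 4,070 units limit. (j) applies (the reportable unit count is 67, under the 68 limit), but is overridden by (k): (k) is triggered — some sales are to a restaurant for resale. (a) remains available.
Exception (b) does not apply: items are sold unlabelled.
Exception (c) fails — aggregate throughput is 10,530 units, not below 8,540 units.
Exception (d) fails — the Cottage Food Declaration was withdrawn.
Exception (e) requires that the seller holds a current Tier E Approval from the Pellston Authority; but no current Tier E Approval is held, so (e) is unavailable.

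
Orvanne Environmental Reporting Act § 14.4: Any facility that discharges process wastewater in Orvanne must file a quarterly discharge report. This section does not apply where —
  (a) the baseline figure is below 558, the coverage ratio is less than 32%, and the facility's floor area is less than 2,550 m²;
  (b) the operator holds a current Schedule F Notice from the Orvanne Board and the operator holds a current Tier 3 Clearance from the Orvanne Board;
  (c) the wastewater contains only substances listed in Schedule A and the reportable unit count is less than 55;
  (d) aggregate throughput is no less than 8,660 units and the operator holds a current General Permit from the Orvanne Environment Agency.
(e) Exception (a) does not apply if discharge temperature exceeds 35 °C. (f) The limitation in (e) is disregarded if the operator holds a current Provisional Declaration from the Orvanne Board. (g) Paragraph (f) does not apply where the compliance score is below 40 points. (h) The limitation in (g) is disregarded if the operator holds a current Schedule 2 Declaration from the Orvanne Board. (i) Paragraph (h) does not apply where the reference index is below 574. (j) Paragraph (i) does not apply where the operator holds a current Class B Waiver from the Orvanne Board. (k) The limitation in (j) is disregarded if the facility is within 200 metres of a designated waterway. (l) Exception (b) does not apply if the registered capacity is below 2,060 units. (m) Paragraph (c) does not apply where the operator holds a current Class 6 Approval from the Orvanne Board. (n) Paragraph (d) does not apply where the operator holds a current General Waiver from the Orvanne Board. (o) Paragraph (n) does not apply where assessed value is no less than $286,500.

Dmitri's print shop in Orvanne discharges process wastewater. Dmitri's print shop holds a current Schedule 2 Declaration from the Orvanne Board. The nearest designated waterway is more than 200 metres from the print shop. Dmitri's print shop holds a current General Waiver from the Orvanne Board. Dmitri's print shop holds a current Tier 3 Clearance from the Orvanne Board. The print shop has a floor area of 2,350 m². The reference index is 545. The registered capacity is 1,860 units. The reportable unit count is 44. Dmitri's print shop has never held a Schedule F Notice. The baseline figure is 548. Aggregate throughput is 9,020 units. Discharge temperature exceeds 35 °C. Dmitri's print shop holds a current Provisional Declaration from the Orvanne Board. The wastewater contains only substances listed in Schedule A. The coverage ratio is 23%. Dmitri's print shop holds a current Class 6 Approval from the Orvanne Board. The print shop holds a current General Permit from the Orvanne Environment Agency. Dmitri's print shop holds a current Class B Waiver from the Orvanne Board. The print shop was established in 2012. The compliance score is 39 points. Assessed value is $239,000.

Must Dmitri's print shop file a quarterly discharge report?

Exception (a): the baseline figure is 548, below the 558 limit; the coverage ratio is 23%, less than the 32% limit; the facility's floor area is 2,350 m², less than the 2,550 m² limit — every condition holds. As to paragraphs (e)–(k): (e) is triggered (discharge temperature exceeds 35 °C), but is itself disapplied by (f): (f) operates against (e): a current Provisional Declaration is held. (g) would limit (f) — the compliance score is 39 points, below the 40 points limit — but (h) sets (g) aside: (h) operates against (g): a current Schedule 2 Declaration is held. (i) operates (the reference index is 545, below the 574 limit), but yields to (j): (j) applies — a current Class B Waiver is held. (k), which would lift (j), does not operate here — the print shop is more than 200 m from any designated waterway. So (a) applies.
Exception (b) does not apply: the Schedule F Notice is not current.
All of (c)'s requirements are met (the wastewater is Schedule-A-only; the reportable unit count is 44, less than the 55 limit). Turning to paragraph (m): (m) operates against (c): a current Class 6 Approval is held. (c) is therefore removed.
All of (d)'s requirements are met (aggregate throughput is 9,020 units, meeting the 8,660 units threshold; a current General Permit is held). However, paragraphs (n)–(o) must be considered: (n) operates against (d): a current General Waiver is held. (o) is inapplicable (assessed value is $239,000, short of $286,500), so (n) stands. So (d) is unavailable.

No — exception (a) applies; Dmitri's print shop is not required to file a quarterly discharge report.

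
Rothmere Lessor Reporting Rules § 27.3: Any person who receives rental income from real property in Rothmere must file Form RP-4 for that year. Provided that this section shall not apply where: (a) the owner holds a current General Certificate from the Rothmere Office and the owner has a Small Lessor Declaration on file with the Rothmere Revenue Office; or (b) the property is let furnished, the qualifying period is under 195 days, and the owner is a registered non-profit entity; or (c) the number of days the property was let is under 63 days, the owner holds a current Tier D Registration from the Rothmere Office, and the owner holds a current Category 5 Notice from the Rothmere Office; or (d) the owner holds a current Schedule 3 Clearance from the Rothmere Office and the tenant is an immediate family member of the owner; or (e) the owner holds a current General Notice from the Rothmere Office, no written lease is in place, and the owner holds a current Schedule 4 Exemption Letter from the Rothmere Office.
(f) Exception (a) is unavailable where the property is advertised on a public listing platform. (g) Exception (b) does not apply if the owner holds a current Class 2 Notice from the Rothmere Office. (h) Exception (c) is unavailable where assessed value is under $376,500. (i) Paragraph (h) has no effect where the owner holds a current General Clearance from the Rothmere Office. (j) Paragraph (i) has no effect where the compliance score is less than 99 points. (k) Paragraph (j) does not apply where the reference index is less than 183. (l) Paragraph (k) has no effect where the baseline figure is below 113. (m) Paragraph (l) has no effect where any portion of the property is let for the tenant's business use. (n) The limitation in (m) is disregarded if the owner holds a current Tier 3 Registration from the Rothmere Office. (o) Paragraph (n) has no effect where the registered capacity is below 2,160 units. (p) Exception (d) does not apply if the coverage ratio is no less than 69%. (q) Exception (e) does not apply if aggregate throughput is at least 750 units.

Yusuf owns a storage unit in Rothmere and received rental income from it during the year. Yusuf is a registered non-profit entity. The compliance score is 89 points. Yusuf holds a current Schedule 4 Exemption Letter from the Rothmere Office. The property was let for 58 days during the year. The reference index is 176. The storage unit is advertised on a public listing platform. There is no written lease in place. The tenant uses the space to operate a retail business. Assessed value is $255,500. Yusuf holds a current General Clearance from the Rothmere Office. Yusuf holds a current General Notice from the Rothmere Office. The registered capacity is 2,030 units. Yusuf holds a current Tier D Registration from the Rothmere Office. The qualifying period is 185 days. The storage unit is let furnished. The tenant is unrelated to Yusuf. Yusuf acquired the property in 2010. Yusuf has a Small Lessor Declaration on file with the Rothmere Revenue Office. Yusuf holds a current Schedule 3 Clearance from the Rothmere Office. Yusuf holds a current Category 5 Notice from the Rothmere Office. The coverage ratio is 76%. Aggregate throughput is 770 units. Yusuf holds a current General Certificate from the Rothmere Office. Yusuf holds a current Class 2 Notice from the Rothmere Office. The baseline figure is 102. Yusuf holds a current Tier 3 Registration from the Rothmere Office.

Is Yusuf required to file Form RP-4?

All of (a)'s requirements are met (a current General Certificate is held; a Small Lessor Declaration is on file). But applying paragraph (f): (f) operates against (a): the property is publicly advertised. Exception (a) does not apply.
Exception (b) is satisfied on its face — the property is let furnished; the qualifying period is 185 days, under the 195 days limit; Yusuf is a registered non-profit. Turning to paragraph (g): (g) applies — a current Class 2 Notice is held. (b) is therefore removed.
Exception (c)'s conditions are all satisfied: the number of days the property was let is 58 days, under the 63 days limit; a current Tier D Registration is held; a current Category 5 Notice is held. Applying paragraphs (h)–(o): (h) is engaged (assessed value is $255,500, under the $376,500 limit), but is itself disapplied by (i): (i) is engaged — a current General Clearance is held. (j) applies (the compliance score is 89 points, less than the 99 points limit), but yields to (k): (k) operates against (j): the reference index is 176, less than the 183 limit. (l) is triggered (the baseline figure is 102, below the 113 limit), but is itself disapplied by (m): (m) is triggered — the space is let for business use. (n) would limit (m) — a current Tier 3 Registration is held — but (o) sets (n) aside: (o) applies — the registered capacity is 2,030 units, below the 2,160 units limit. So (c) applies.
Exception (d) fails — the tenant is unrelated to the owner.
Exception (e): a current General Notice is held; there is no written lease; a current Schedule 4 Exemption Letter is held — every condition holds. But: (q) operates against (e): aggregate throughput is 770 units, meeting the 750 units threshold. (e) is therefore removed.

No — exception (c) applies; Yusuf is not required to file Form RP-4.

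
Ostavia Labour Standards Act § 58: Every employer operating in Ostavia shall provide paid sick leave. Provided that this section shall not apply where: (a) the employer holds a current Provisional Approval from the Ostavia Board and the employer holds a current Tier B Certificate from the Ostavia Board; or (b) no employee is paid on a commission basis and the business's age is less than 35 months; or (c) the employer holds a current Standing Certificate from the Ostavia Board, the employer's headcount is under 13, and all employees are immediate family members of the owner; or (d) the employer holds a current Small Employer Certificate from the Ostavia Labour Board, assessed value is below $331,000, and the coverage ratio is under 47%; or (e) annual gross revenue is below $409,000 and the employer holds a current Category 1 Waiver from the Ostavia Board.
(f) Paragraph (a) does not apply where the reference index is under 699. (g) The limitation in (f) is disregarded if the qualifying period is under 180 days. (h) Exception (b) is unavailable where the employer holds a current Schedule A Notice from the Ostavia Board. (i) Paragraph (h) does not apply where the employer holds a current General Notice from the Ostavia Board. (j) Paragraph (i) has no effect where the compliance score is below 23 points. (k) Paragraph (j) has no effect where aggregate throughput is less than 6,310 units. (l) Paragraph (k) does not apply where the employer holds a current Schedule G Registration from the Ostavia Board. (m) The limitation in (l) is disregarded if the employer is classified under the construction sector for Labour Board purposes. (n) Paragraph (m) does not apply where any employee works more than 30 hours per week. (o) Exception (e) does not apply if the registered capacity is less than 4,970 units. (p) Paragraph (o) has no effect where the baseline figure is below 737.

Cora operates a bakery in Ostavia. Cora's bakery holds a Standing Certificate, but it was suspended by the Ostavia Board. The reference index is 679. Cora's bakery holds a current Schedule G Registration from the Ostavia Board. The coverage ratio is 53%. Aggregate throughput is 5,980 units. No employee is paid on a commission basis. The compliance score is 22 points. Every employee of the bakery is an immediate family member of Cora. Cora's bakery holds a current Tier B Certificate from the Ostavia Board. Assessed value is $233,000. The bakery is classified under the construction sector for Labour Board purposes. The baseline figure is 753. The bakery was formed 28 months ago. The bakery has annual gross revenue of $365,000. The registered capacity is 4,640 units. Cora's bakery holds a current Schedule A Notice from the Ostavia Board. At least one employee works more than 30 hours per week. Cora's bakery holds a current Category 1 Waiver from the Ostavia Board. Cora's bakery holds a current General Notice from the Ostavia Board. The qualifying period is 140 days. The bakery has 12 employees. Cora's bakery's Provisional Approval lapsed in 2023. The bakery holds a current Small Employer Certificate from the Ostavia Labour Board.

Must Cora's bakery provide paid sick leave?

Yes — Cora's bakery must provide paid sick leave.

Exception (a) does not apply: the Provisional Approval is not current.
Exception (b): no employee is paid on commission; the business's age is 28 months, less than the 35 months limit — every condition holds. But applying paragraphs (h)–(n): (h) operates against (b): a current Schedule A Notice is held. (i) applies (a current General Notice is held), but is set aside by (j): (j) operates — the compliance score is 22 points, below the 23 points limit. (k) would limit (j) — aggregate throughput is 5,980 units, less than the 6,310 units limit — but (l) sets (k) aside: (l) operates against (k): a current Schedule G Registration is held. (m) would limit (l) — the bakery is classified under the construction sector — but (n) sets (m) aside: (n) applies — at least one employee exceeds 30 hours/week. Exception (b) does not apply.
Exception (c) does not apply: no current Standing Certificate is held.
Exception (d) fails — the coverage ratio is 53%, not under 47%.
Exception (e): annual gross revenue is $365,000, below the $409,000 limit; a current Category 1 Waiver is held — every condition holds. Turning to paragraphs (o)–(p): (o) operates against (e): the registered capacity is 4,640 units, less than the 4,970 units limit. (p), which would lift (o), is not engaged — the baseline figure is 753, not below 737. Exception (e) does not apply.
No exception displaces § 58.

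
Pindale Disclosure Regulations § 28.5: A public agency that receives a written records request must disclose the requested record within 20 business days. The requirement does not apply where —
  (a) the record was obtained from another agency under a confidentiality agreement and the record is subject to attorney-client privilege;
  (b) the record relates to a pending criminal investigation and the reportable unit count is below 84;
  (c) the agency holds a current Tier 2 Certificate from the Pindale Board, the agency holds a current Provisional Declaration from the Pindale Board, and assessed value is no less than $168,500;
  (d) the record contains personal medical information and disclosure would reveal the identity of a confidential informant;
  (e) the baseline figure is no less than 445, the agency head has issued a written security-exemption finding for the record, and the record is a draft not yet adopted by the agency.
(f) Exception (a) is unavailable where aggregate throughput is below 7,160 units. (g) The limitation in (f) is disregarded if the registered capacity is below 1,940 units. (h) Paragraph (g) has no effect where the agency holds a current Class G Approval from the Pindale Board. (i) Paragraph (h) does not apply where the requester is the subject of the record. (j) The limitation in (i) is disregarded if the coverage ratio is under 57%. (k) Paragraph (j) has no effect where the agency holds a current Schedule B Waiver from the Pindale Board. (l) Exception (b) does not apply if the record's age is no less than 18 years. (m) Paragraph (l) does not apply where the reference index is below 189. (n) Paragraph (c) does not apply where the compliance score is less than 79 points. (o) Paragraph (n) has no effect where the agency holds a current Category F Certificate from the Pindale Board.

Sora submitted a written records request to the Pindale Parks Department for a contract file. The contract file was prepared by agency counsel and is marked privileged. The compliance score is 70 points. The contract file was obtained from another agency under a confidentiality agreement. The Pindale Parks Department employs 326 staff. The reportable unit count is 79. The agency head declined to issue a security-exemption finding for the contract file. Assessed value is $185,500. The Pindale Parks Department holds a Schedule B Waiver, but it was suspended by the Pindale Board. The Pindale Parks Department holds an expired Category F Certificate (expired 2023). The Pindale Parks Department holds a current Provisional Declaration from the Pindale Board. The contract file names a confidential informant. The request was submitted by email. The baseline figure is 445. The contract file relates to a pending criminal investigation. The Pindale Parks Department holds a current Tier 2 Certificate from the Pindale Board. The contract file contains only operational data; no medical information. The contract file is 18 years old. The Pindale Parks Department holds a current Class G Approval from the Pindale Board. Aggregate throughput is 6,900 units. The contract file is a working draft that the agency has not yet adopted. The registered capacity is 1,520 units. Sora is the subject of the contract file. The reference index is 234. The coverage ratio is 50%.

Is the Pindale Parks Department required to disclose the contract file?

Exception (a) is satisfied on its face — the contract file was obtained under a confidentiality agreement; the contract file is privileged. However, paragraphs (f)–(k) must be considered: (f) operates against (a): aggregate throughput is 6,900 units, below the 7,160 units limit. (g) is engaged (the registered capacity is 1,520 units, below the 1,940 units limit), but is set aside by (h): (h) is triggered — a current Class G Approval is held. (i) operates (Sora is the subject of the contract file), but is set aside by (j): (j) operates against (i): the coverage ratio is 50%, under the 57% limit. (k), which would lift (j), is not engaged — there is no Schedule B Waiver in force. (a) is therefore removed.
All of (b)'s requirements are met (the contract file relates to a pending investigation; the reportable unit count is 79, below the 84 limit). However, paragraphs (l)–(m) must be considered: (l) is engaged — the record's age is 18 years, meeting the 18 years threshold. (m), which would lift (l), does not operate here — the reference index is 234, not below 189. Exception (b) does not apply.
Exception (c): a current Tier 2 Certificate is held; a current Provisional Declaration is held; assessed value is $185,500, meeting the $168,500 threshold — every condition holds. However, paragraphs (n)–(o) must be considered: (n) is triggered — the compliance score is 70 points, less than the 79 points limit. (o) is inapplicable (no current Category F Certificate is held), so (n) stands. So (c) is unavailable.
Exception (d) requires that the record contains personal medical information; but the contract file contains only operational data, so (d) is unavailable.
Exception (e) requires that the agency head has issued a written security-exemption finding for the record; but the agency head declined to issue a security-exemption finding, so (e) is unavailable.
No exception applies. The general rule governs.

Yes — the Pindale Parks Department must disclose the contract file.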